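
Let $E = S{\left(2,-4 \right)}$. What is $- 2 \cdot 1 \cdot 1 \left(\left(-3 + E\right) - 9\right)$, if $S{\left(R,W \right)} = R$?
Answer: $20$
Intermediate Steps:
$E = 2$
$- 2 \cdot 1 \cdot 1 \left(\left(-3 + E\right) - 9\right) = - 2 \cdot 1 \cdot 1 \left(\left(-3 + 2\right) - 9\right) = \left(-2\right) 1 \left(-1 - 9\right) = \left(-2\right) \left(-10\right) = 20$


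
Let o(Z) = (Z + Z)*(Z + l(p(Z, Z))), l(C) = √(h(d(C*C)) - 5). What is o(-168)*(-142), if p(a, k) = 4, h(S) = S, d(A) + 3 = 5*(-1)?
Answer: -8015616 + 47712*I*√13 ≈ -8.0156e+6 + 1.7203e+5*I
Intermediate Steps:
d(A) = -8 (d(A) = -3 + 5*(-1) = -3 - 5 = -8)
l(C) = I*√13 (l(C) = √(-8 - 5) = √(-13) = I*√13)
o(Z) = 2*Z*(Z + I*√13) (o(Z) = (Z + Z)*(Z + I*√13) = (2*Z)*(Z + I*√13) = 2*Z*(Z + I*√13))
o(-168)*(-142) = (2*(-168)*(-168 + I*√13))*(-142) = (56448 - 336*I*√13)*(-142) = -8015616 + 47712*I*√13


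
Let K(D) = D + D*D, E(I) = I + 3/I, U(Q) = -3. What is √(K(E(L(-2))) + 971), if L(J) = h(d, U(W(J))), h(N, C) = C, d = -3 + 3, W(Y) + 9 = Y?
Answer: √983 ≈ 31.353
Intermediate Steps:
W(Y) = -9 + Y
d = 0
L(J) = -3
K(D) = D + D²
√(K(E(L(-2))) + 971) = √((-3 + 3/(-3))*(1 + (-3 + 3/(-3))) + 971) = √((-3 + 3*(-⅓))*(1 + (-3 + 3*(-⅓))) + 971) = √((-3 - 1)*(1 + (-3 - 1)) + 971) = √(-4*(1 - 4) + 971) = √(-4*(-3) + 971) = √(12 + 971) = √983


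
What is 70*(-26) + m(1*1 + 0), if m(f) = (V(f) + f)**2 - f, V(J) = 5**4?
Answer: 390055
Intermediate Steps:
V(J) = 625
m(f) = (625 + f)**2 - f
70*(-26) + m(1*1 + 0) = 70*(-26) + ((625 + (1*1 + 0))**2 - (1*1 + 0)) = -1820 + ((625 + (1 + 0))**2 - (1 + 0)) = -1820 + ((625 + 1)**2 - 1*1) = -1820 + (626**2 - 1) = -1820 + (391876 - 1) = -1820 + 391875 = 390055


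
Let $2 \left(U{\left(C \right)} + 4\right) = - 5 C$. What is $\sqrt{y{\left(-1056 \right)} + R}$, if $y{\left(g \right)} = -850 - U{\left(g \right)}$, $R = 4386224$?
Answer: $\sqrt{4382738} \approx 2093.5$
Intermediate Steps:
$U{\left(C \right)} = -4 - \frac{5 C}{2}$ ($U{\left(C \right)} = -4 + \frac{\left(-5\right) C}{2} = -4 - \frac{5 C}{2}$)
$y{\left(g \right)} = -846 + \frac{5 g}{2}$ ($y{\left(g \right)} = -850 - \left(-4 - \frac{5 g}{2}\right) = -850 + \left(4 + \frac{5 g}{2}\right) = -846 + \frac{5 g}{2}$)
$\sqrt{y{\left(-1056 \right)} + R} = \sqrt{\left(-846 + \frac{5}{2} \left(-1056\right)\right) + 4386224} = \sqrt{\left(-846 - 2640\right) + 4386224} = \sqrt{-3486 + 4386224} = \sqrt{4382738}$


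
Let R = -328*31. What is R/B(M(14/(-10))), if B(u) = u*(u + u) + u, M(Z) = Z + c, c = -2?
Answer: -254200/493 ≈ -515.62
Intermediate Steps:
R = -10168
M(Z) = -2 + Z (M(Z) = Z - 2 = -2 + Z)
B(u) = u + 2*u² (B(u) = u*(2*u) + u = 2*u² + u = u + 2*u²)
R/B(M(14/(-10))) = -10168*1/((1 + 2*(-2 + 14/(-10)))*(-2 + 14/(-10))) = -10168*1/((1 + 2*(-2 + 14*(-⅒)))*(-2 + 14*(-⅒))) = -10168*1/((1 + 2*(-2 - 7/5))*(-2 - 7/5)) = -10168*(-5/(17*(1 + 2*(-17/5)))) = -10168*(-5/(17*(1 - 34/5))) = -10168/((-17/5*(-29/5))) = -10168/493/25 = -10168*25/493 = -254200/493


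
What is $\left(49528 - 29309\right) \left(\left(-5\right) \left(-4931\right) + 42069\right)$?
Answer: $1349092556$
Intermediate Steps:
$\left(49528 - 29309\right) \left(\left(-5\right) \left(-4931\right) + 42069\right) = 20219 \left(24655 + 42069\right) = 20219 \cdot 66724 = 1349092556$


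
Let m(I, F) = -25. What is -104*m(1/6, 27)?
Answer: 2600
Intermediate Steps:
-104*m(1/6, 27) = -104*(-25) = 2600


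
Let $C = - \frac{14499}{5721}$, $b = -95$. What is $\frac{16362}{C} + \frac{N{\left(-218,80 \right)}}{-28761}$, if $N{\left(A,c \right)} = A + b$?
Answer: $- \frac{33237363535}{5148219} \approx -6456.1$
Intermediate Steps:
$N{\left(A,c \right)} = -95 + A$ ($N{\left(A,c \right)} = A - 95 = -95 + A$)
$C = - \frac{4833}{1907}$ ($C = \left(-14499\right) \frac{1}{5721} = - \frac{4833}{1907} \approx -2.5343$)
$\frac{16362}{C} + \frac{N{\left(-218,80 \right)}}{-28761} = \frac{16362}{- \frac{4833}{1907}} + \frac{-95 - 218}{-28761} = 16362 \left(- \frac{1907}{4833}\right) - - \frac{313}{28761} = - \frac{1155642}{179} + \frac{313}{28761} = - \frac{33237363535}{5148219}$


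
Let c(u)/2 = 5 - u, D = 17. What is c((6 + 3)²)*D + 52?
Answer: -2532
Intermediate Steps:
c(u) = 10 - 2*u (c(u) = 2*(5 - u) = 10 - 2*u)
c((6 + 3)²)*D + 52 = (10 - 2*(6 + 3)²)*17 + 52 = (10 - 2*9²)*17 + 52 = (10 - 2*81)*17 + 52 = (10 - 162)*17 + 52 = -152*17 + 52 = -2584 + 52 = -2532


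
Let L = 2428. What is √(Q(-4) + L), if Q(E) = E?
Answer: 2*√606 ≈ 49.234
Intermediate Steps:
√(Q(-4) + L) = √(-4 + 2428) = √2424 = 2*√606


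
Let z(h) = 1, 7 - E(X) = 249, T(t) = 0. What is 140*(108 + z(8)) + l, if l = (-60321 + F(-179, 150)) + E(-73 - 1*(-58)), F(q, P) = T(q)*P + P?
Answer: -45153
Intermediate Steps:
E(X) = -242 (E(X) = 7 - 1*249 = 7 - 249 = -242)
F(q, P) = P (F(q, P) = 0*P + P = 0 + P = P)
l = -60413 (l = (-60321 + 150) - 242 = -60171 - 242 = -60413)
140*(108 + z(8)) + l = 140*(108 + 1) - 60413 = 140*109 - 60413 = 15260 - 60413 = -45153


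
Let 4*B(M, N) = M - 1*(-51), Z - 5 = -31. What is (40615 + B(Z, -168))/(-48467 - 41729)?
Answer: -162485/360784 ≈ -0.45037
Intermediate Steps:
Z = -26 (Z = 5 - 31 = -26)
B(M, N) = 51/4 + M/4 (B(M, N) = (M - 1*(-51))/4 = (M + 51)/4 = (51 + M)/4 = 51/4 + M/4)
(40615 + B(Z, -168))/(-48467 - 41729) = (40615 + (51/4 + (1/4)*(-26)))/(-48467 - 41729) = (40615 + (51/4 - 13/2))/(-90196) = (40615 + 25/4)*(-1/90196) = (162485/4)*(-1/90196) = -162485/360784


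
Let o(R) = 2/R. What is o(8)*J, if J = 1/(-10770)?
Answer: -1/43080 ≈ -2.3213e-5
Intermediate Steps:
J = -1/10770 ≈ -9.2851e-5
o(8)*J = (2/8)*(-1/10770) = (2*(1/8))*(-1/10770) = (1/4)*(-1/10770) = -1/43080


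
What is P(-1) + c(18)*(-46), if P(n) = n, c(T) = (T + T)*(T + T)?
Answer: -59617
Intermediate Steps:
c(T) = 4*T² (c(T) = (2*T)*(2*T) = 4*T²)
P(-1) + c(18)*(-46) = -1 + (4*18²)*(-46) = -1 + (4*324)*(-46) = -1 + 1296*(-46) = -1 - 59616 = -59617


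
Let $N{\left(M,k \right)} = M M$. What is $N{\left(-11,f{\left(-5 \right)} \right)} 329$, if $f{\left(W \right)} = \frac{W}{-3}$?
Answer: $39809$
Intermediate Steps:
$f{\left(W \right)} = - \frac{W}{3}$ ($f{\left(W \right)} = W \left(- \frac{1}{3}\right) = - \frac{W}{3}$)
$N{\left(M,k \right)} = M^{2}$
$N{\left(-11,f{\left(-5 \right)} \right)} 329 = \left(-11\right)^{2} \cdot 329 = 121 \cdot 329 = 39809$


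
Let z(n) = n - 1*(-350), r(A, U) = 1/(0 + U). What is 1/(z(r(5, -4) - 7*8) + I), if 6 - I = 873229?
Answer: -4/3491717 ≈ -1.1456e-6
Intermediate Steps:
I = -873223 (I = 6 - 1*873229 = 6 - 873229 = -873223)
r(A, U) = 1/U
z(n) = 350 + n (z(n) = n + 350 = 350 + n)
1/(z(r(5, -4) - 7*8) + I) = 1/((350 + (1/(-4) - 7*8)) - 873223) = 1/((350 + (-¼ - 56)) - 873223) = 1/((350 - 225/4) - 873223) = 1/(1175/4 - 873223) = 1/(-3491717/4) = -4/3491717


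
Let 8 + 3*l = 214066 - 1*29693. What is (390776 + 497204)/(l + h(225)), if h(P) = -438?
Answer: 887980/61017 ≈ 14.553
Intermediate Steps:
l = 61455 (l = -8/3 + (214066 - 1*29693)/3 = -8/3 + (214066 - 29693)/3 = -8/3 + (⅓)*184373 = -8/3 + 184373/3 = 61455)
(390776 + 497204)/(l + h(225)) = (390776 + 497204)/(61455 - 438) = 887980/61017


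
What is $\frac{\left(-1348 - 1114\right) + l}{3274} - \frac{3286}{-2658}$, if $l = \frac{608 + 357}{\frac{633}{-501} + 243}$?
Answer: $\frac{17056238615}{35131152804} \approx 0.4855$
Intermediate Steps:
$l = \frac{32231}{8074}$ ($l = \frac{965}{633 \left(- \frac{1}{501}\right) + 243} = \frac{965}{- \frac{211}{167} + 243} = \frac{965}{\frac{40370}{167}} = 965 \cdot \frac{167}{40370} = \frac{32231}{8074} \approx 3.992$)
$\frac{\left(-1348 - 1114\right) + l}{3274} - \frac{3286}{-2658} = \frac{\left(-1348 - 1114\right) + \frac{32231}{8074}}{3274} - \frac{3286}{-2658} = \left(-2462 + \frac{32231}{8074}\right) \frac{1}{3274} - - \frac{1643}{1329} = \left(- \frac{19845957}{8074}\right) \frac{1}{3274} + \frac{1643}{1329} = - \frac{19845957}{26434276} + \frac{1643}{1329} = \frac{17056238615}{35131152804}$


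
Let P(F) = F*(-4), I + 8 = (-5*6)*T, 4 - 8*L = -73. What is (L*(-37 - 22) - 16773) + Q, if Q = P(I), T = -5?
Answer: -143271/8 ≈ -17909.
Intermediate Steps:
L = 77/8 (L = ½ - ⅛*(-73) = ½ + 73/8 = 77/8 ≈ 9.6250)
I = 142 (I = -8 - 5*6*(-5) = -8 - 30*(-5) = -8 + 150 = 142)
P(F) = -4*F
Q = -568 (Q = -4*142 = -568)
(L*(-37 - 22) - 16773) + Q = (77*(-37 - 22)/8 - 16773) - 568 = ((77/8)*(-59) - 16773) - 568 = (-4543/8 - 16773) - 568 = -138727/8 - 568 = -143271/8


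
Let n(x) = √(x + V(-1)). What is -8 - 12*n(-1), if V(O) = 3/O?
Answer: -8 - 24*I ≈ -8.0 - 24.0*I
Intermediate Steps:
n(x) = √(-3 + x) (n(x) = √(x + 3/(-1)) = √(x + 3*(-1)) = √(x - 3) = √(-3 + x))
-8 - 12*n(-1) = -8 - 12*√(-3 - 1) = -8 - 24*I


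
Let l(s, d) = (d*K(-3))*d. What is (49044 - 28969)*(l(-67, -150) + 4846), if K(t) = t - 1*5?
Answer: -3516216550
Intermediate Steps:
K(t) = -5 + t (K(t) = t - 5 = -5 + t)
l(s, d) = -8*d² (l(s, d) = (d*(-5 - 3))*d = (d*(-8))*d = (-8*d)*d = -8*d²)
(49044 - 28969)*(l(-67, -150) + 4846) = (49044 - 28969)*(-8*(-150)² + 4846) = 20075*(-8*22500 + 4846) = 20075*(-180000 + 4846) = 20075*(-175154) = -3516216550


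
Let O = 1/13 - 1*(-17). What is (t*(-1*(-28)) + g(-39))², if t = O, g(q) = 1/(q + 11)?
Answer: 30288181225/132496 ≈ 2.2860e+5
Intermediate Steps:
g(q) = 1/(11 + q)
O = 222/13 (O = 1/13 + 17 = 222/13 ≈ 17.077)
t = 222/13 ≈ 17.077
(t*(-1*(-28)) + g(-39))² = (222*(-1*(-28))/13 + 1/(11 - 39))² = ((222/13)*28 + 1/(-28))² = (6216/13 - 1/28)² = (174035/364)² = 30288181225/132496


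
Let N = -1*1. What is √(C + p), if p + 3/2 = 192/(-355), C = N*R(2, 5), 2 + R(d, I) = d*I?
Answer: I*√5061590/710 ≈ 3.1687*I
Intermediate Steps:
R(d, I) = -2 + I*d (R(d, I) = -2 + d*I = -2 + I*d)
N = -1
C = -8 (C = -(-2 + 5*2) = -(-2 + 10) = -1*8 = -8)
p = -1449/710 (p = -3/2 + 192/(-355) = -3/2 + 192*(-1/355) = -3/2 - 192/355 = -1449/710 ≈ -2.0408)
√(C + p) = √(-8 - 1449/710) = √(-7129/710) = I*√5061590/710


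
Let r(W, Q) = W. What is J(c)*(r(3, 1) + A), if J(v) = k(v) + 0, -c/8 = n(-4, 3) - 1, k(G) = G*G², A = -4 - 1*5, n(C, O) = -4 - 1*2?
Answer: -1053696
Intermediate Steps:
n(C, O) = -6 (n(C, O) = -4 - 2 = -6)
A = -9 (A = -4 - 5 = -9)
k(G) = G³
c = 56 (c = -8*(-6 - 1) = -8*(-7) = 56)
J(v) = v³ (J(v) = v³ + 0 = v³)
J(c)*(r(3, 1) + A) = 56³*(3 - 9) = 175616*(-6) = -1053696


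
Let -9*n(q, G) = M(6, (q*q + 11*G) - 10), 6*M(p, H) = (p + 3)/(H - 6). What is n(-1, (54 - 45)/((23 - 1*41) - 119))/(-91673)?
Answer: -137/1184781852 ≈ -1.1563e-7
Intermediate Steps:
M(p, H) = (3 + p)/(6*(-6 + H)) (M(p, H) = ((p + 3)/(H - 6))/6 = ((3 + p)/(-6 + H))/6 = (3 + p)/(6*(-6 + H)))
n(q, G) = -1/(6*(-16 + q² + 11*G)) (n(q, G) = -(3 + 6)/(54*(-6 + ((q*q + 11*G) - 10))) = -9/(54*(-6 + ((q² + 11*G) - 10))) = -9/(54*(-6 + (-10 + q² + 11*G))) = -9/(54*(-16 + q² + 11*G)) = -1/(6*(-16 + q² + 11*G)))
n(-1, (54 - 45)/((23 - 1*41) - 119))/(-91673) = -1/(-96 + 6*(-1)² + 66*((54 - 45)/((23 - 1*41) - 119)))/(-91673) = -1/(-96 + 6*1 + 66*(9/((23 - 41) - 119)))*(-1/91673) = -1/(-96 + 6 + 66*(9/(-18 - 119)))*(-1/91673) = -1/(-96 + 6 + 66*(9/(-137)))*(-1/91673) = -1/(-96 + 6 + 66*(9*(-1/137)))*(-1/91673) = -1/(-96 + 6 + 66*(-9/137))*(-1/91673) = -1/(-96 + 6 - 594/137)*(-1/91673) = -1/(-12924/137)*(-1/91673) = -1*(-137/12924)*(-1/91673) = (137/12924)*(-1/91673) = -137/1184781852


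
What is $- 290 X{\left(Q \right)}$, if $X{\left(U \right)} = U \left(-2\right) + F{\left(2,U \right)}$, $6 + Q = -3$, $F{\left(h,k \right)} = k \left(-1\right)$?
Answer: $-7830$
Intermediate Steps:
$F{\left(h,k \right)} = - k$
$Q = -9$ ($Q = -6 - 3 = -9$)
$X{\left(U \right)} = - 3 U$ ($X{\left(U \right)} = U \left(-2\right) - U = - 2 U - U = - 3 U$)
$- 290 X{\left(Q \right)} = - 290 \left(\left(-3\right) \left(-9\right)\right) = \left(-290\right) 27 = -7830$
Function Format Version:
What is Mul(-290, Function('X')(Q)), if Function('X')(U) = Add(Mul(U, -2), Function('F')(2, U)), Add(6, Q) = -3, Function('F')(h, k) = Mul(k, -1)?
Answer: -7830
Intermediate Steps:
Function('F')(h, k) = Mul(-1, k)
Q = -9 (Q = Add(-6, -3) = -9)
Function('X')(U) = Mul(-3, U) (Function('X')(U) = Add(Mul(U, -2), Mul(-1, U)) = Add(Mul(-2, U), Mul(-1, U)) = Mul(-3, U))
Mul(-290, Function('X')(Q)) = Mul(-290, Mul(-3, -9)) = Mul(-290, 27) = -7830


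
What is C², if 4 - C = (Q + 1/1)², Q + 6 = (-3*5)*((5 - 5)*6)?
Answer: 441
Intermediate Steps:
Q = -6 (Q = -6 + (-3*5)*((5 - 5)*6) = -6 - 0*6 = -6 - 15*0 = -6 + 0 = -6)
C = -21 (C = 4 - (-6 + 1/1)² = 4 - (-6 + 1)² = 4 - 1*(-5)² = 4 - 1*25 = 4 - 25 = -21)
C² = (-21)² = 441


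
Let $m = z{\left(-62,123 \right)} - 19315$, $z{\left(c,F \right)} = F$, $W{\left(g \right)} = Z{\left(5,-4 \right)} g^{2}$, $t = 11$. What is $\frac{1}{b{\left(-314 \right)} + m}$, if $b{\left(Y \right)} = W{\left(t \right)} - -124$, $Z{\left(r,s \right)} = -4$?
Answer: $- \frac{1}{19552} \approx -5.1146 \cdot 10^{-5}$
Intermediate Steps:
$W{\left(g \right)} = - 4 g^{2}$
$m = -19192$ ($m = 123 - 19315 = -19192$)
$b{\left(Y \right)} = -360$ ($b{\left(Y \right)} = - 4 \cdot 11^{2} - -124 = \left(-4\right) 121 + 124 = -484 + 124 = -360$)
$\frac{1}{b{\left(-314 \right)} + m} = \frac{1}{-360 - 19192} = \frac{1}{-19552} = - \frac{1}{19552}$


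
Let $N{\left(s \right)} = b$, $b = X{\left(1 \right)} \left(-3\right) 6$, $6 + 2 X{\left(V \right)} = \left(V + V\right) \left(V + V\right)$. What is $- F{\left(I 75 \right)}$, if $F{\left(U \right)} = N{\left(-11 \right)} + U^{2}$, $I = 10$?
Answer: $-562518$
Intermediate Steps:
$X{\left(V \right)} = -3 + 2 V^{2}$ ($X{\left(V \right)} = -3 + \frac{\left(V + V\right) \left(V + V\right)}{2} = -3 + \frac{2 V 2 V}{2} = -3 + \frac{4 V^{2}}{2} = -3 + 2 V^{2}$)
$b = 18$ ($b = \left(-3 + 2 \cdot 1^{2}\right) \left(-3\right) 6 = \left(-3 + 2 \cdot 1\right) \left(-3\right) 6 = \left(-3 + 2\right) \left(-3\right) 6 = \left(-1\right) \left(-3\right) 6 = 3 \cdot 6 = 18$)
$N{\left(s \right)} = 18$
$F{\left(U \right)} = 18 + U^{2}$
$- F{\left(I 75 \right)} = - (18 + \left(10 \cdot 75\right)^{2}) = - (18 + 750^{2}) = - (18 + 562500) = \left(-1\right) 562518 = -562518$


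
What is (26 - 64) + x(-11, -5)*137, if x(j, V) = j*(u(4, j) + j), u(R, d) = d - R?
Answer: 39144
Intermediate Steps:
x(j, V) = j*(-4 + 2*j) (x(j, V) = j*((j - 1*4) + j) = j*((j - 4) + j) = j*((-4 + j) + j) = j*(-4 + 2*j))
(26 - 64) + x(-11, -5)*137 = (26 - 64) + (2*(-11)*(-2 - 11))*137 = -38 + (2*(-11)*(-13))*137 = -38 + 286*137 = -38 + 39182 = 39144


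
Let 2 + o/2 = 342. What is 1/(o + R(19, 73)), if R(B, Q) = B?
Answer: 1/699 ≈ 0.0014306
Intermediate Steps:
o = 680 (o = -4 + 2*342 = -4 + 684 = 680)
1/(o + R(19, 73)) = 1/(680 + 19) = 1/699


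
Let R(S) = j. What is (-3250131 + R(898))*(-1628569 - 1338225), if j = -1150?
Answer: 9645880963114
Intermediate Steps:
R(S) = -1150
(-3250131 + R(898))*(-1628569 - 1338225) = (-3250131 - 1150)*(-1628569 - 1338225) = -3251281*(-2966794) = 9645880963114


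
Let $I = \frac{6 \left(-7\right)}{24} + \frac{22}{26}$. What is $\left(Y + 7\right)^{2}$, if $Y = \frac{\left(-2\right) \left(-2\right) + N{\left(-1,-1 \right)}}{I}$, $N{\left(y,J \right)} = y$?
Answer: $\frac{29929}{2209} \approx 13.549$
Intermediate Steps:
$I = - \frac{47}{52}$ ($I = \left(-42\right) \frac{1}{24} + 22 \cdot \frac{1}{26} = - \frac{7}{4} + \frac{11}{13} = - \frac{47}{52} \approx -0.90385$)
$Y = - \frac{156}{47}$ ($Y = \frac{\left(-2\right) \left(-2\right) - 1}{- \frac{47}{52}} = \left(4 - 1\right) \left(- \frac{52}{47}\right) = 3 \left(- \frac{52}{47}\right) = - \frac{156}{47} \approx -3.3191$)
$\left(Y + 7\right)^{2} = \left(- \frac{156}{47} + 7\right)^{2} = \left(\frac{173}{47}\right)^{2} = \frac{29929}{2209}$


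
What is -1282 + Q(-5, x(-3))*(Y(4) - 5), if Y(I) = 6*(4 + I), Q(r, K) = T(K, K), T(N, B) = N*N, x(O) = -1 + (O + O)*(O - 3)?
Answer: 51393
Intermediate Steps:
x(O) = -1 + 2*O*(-3 + O) (x(O) = -1 + (2*O)*(-3 + O) = -1 + 2*O*(-3 + O))
T(N, B) = N²
Q(r, K) = K²
Y(I) = 24 + 6*I
-1282 + Q(-5, x(-3))*(Y(4) - 5) = -1282 + (-1 - 6*(-3) + 2*(-3)²)²*((24 + 6*4) - 5) = -1282 + (-1 + 18 + 2*9)²*((24 + 24) - 5) = -1282 + (-1 + 18 + 18)²*(48 - 5) = -1282 + 35²*43 = -1282 + 1225*43 = -1282 + 52675 = 51393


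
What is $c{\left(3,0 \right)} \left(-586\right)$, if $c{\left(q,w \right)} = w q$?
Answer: $0$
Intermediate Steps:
$c{\left(q,w \right)} = q w$
$c{\left(3,0 \right)} \left(-586\right) = 3 \cdot 0 \left(-586\right) = 0 \left(-586\right) = 0$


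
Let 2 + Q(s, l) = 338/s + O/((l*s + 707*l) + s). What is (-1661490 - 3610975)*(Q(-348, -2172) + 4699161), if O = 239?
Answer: -45984527410976385/1856 ≈ -2.4776e+13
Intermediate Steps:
Q(s, l) = -2 + 239/(s + 707*l + l*s) + 338/s (Q(s, l) = -2 + (338/s + 239/((l*s + 707*l) + s)) = -2 + (338/s + 239/((707*l + l*s) + s)) = -2 + (338/s + 239/(s + 707*l + l*s)) = -2 + (239/(s + 707*l + l*s) + 338/s) = -2 + 239/(s + 707*l + l*s) + 338/s)
(-1661490 - 3610975)*(Q(-348, -2172) + 4699161) = (-1661490 - 3610975)*((-2*(-348)² + 577*(-348) + 238966*(-2172) - 1076*(-2172)*(-348) - 2*(-2172)*(-348)²)/((-348)*(-348 + 707*(-2172) - 2172*(-348))) + 4699161) = -5272465*(-(-2*121104 - 200796 - 519034152 - 813301056 - 2*(-2172)*121104)/(348*(-348 - 1535604 + 755856)) + 4699161) = -5272465*(-1/348*(-242208 - 200796 - 519034152 - 813301056 + 526075776)/(-780096) + 4699161) = -5272465*(-1/348*(-1/780096)*(-806702436) + 4699161) = -5272465*(-93759/31552 + 4699161) = -5272465*148267834113/31552 = -45984527410976385/1856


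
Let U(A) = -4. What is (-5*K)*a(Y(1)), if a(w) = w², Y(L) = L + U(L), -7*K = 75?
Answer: 3375/7 ≈ 482.14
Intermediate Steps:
K = -75/7 (K = -⅐*75 = -75/7 ≈ -10.714)
Y(L) = -4 + L (Y(L) = L - 4 = -4 + L)
(-5*K)*a(Y(1)) = (-5*(-75/7))*(-4 + 1)² = (375/7)*(-3)² = (375/7)*9 = 3375/7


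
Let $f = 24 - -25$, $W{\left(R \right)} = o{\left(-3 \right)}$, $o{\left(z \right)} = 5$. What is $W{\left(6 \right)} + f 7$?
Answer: $348$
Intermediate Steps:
$W{\left(R \right)} = 5$
$f = 49$ ($f = 24 + 25 = 49$)
$W{\left(6 \right)} + f 7 = 5 + 49 \cdot 7 = 5 + 343 = 348$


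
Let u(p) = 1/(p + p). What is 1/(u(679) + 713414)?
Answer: 1358/968816213 ≈ 1.4017e-6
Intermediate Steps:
u(p) = 1/(2*p)
1/(u(679) + 713414) = 1/((1/2)/679 + 713414) = 1/((1/2)*(1/679) + 713414) = 1/(1/1358 + 713414) = 1/(968816213/1358) = 1358/968816213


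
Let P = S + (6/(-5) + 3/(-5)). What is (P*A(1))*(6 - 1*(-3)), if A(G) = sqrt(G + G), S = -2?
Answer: -171*sqrt(2)/5 ≈ -48.366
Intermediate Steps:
A(G) = sqrt(2)*sqrt(G) (A(G) = sqrt(2*G) = sqrt(2)*sqrt(G))
P = -19/5 (P = -2 + (6/(-5) + 3/(-5)) = -2 + (6*(-1/5) + 3*(-1/5)) = -2 + (-6/5 - 3/5) = -2 - 9/5 = -19/5 ≈ -3.8000)
(P*A(1))*(6 - 1*(-3)) = (-19*sqrt(2)*sqrt(1)/5)*(6 - 1*(-3)) = (-19*sqrt(2)/5)*(6 + 3) = -19*sqrt(2)/5*9 = -171*sqrt(2)/5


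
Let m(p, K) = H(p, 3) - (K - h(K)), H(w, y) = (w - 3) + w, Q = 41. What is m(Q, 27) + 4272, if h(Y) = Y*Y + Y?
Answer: 5080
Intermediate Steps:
h(Y) = Y + Y**2 (h(Y) = Y**2 + Y = Y + Y**2)
H(w, y) = -3 + 2*w (H(w, y) = (-3 + w) + w = -3 + 2*w)
m(p, K) = -3 - K + 2*p + K*(1 + K) (m(p, K) = (-3 + 2*p) - (K - K*(1 + K)) = (-3 + 2*p) + (-K + K*(1 + K)) = -3 - K + 2*p + K*(1 + K))
m(Q, 27) + 4272 = (-3 + 27**2 + 2*41) + 4272 = (-3 + 729 + 82) + 4272 = 808 + 4272 = 5080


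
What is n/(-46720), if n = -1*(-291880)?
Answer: -7297/1168 ≈ -6.2474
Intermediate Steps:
n = 291880
n/(-46720) = 291880/(-46720) = 291880*(-1/46720) = -7297/1168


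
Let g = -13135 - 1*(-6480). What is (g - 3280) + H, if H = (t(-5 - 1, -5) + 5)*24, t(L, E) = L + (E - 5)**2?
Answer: -7559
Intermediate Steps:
g = -6655 (g = -13135 + 6480 = -6655)
t(L, E) = L + (-5 + E)**2
H = 2376 (H = (((-5 - 1) + (-5 - 5)**2) + 5)*24 = ((-6 + (-10)**2) + 5)*24 = ((-6 + 100) + 5)*24 = (94 + 5)*24 = 99*24 = 2376)
(g - 3280) + H = (-6655 - 3280) + 2376 = -9935 + 2376 = -7559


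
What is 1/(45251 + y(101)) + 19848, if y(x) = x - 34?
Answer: 899471665/45318 ≈ 19848.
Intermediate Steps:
y(x) = -34 + x
1/(45251 + y(101)) + 19848 = 1/(45251 + (-34 + 101)) + 19848 = 1/(45251 + 67) + 19848 = 1/45318 + 19848 = 899471665/45318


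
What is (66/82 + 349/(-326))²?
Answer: 12609601/178649956 ≈ 0.070583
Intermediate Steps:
(66/82 + 349/(-326))² = (66*(1/82) + 349*(-1/326))² = (33/41 - 349/326)² = (-3551/13366)² = 12609601/178649956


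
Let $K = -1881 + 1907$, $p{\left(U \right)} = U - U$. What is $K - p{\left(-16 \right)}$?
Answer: $26$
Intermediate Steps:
$p{\left(U \right)} = 0$
$K = 26$
$K - p{\left(-16 \right)} = 26 - 0 = 26 + 0 = 26$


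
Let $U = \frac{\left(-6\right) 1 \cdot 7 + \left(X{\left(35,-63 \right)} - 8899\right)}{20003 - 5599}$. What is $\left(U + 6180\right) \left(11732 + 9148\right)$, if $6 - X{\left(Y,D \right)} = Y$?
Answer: $\frac{35740035000}{277} \approx 1.2903 \cdot 10^{8}$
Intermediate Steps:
$X{\left(Y,D \right)} = 6 - Y$
$U = - \frac{345}{554}$ ($U = \frac{\left(-6\right) 1 \cdot 7 + \left(\left(6 - 35\right) - 8899\right)}{20003 - 5599} = \frac{\left(-6\right) 7 + \left(\left(6 - 35\right) - 8899\right)}{14404} = \left(-42 - 8928\right) \frac{1}{14404} = \left(-8970\right) \frac{1}{14404} = - \frac{345}{554} \approx -0.62274$)
$\left(U + 6180\right) \left(11732 + 9148\right) = \left(- \frac{345}{554} + 6180\right) \left(11732 + 9148\right) = \frac{3423375}{554} \cdot 20880 = \frac{35740035000}{277}$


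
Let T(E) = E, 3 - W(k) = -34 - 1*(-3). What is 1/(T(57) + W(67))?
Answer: 1/91 ≈ 0.010989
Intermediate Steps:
W(k) = 34 (W(k) = 3 - (-34 - 1*(-3)) = 3 - (-34 + 3) = 3 - 1*(-31) = 3 + 31 = 34)
1/(T(57) + W(67)) = 1/(57 + 34) = 1/91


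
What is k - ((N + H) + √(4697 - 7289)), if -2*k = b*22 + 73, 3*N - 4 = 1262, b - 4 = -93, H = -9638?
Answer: 20317/2 - 36*I*√2 ≈ 10159.0 - 50.912*I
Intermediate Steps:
b = -89 (b = 4 - 93 = -89)
N = 422 (N = 4/3 + (⅓)*1262 = 4/3 + 1262/3 = 422)
k = 1885/2 (k = -(-89*22 + 73)/2 = -(-1958 + 73)/2 = -½*(-1885) = 1885/2 ≈ 942.50)
k - ((N + H) + √(4697 - 7289)) = 1885/2 - ((422 - 9638) + √(4697 - 7289)) = 1885/2 - (-9216 + √(-2592)) = 1885/2 - (-9216 + 36*I*√2) = 1885/2 + (9216 - 36*I*√2) = 20317/2 - 36*I*√2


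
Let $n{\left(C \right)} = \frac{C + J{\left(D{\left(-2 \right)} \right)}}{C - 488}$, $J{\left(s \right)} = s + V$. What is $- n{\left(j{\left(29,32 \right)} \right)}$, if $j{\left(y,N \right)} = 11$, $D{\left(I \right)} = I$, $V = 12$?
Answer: $\frac{7}{159} \approx 0.044025$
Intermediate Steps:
$J{\left(s \right)} = 12 + s$ ($J{\left(s \right)} = s + 12 = 12 + s$)
$n{\left(C \right)} = \frac{10 + C}{-488 + C}$ ($n{\left(C \right)} = \frac{C + \left(12 - 2\right)}{C - 488} = \frac{C + 10}{-488 + C} = \frac{10 + C}{-488 + C}$)
$- n{\left(j{\left(29,32 \right)} \right)} = - \frac{10 + 11}{-488 + 11} = - \frac{21}{-477} = - \frac{\left(-1\right) 21}{477} = \left(-1\right) \left(- \frac{7}{159}\right) = \frac{7}{159}$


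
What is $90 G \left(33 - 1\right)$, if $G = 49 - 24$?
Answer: $72000$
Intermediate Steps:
$G = 25$ ($G = 49 - 24 = 25$)
$90 G \left(33 - 1\right) = 90 \cdot 25 \left(33 - 1\right) = 2250 \left(33 - 1\right) = 2250 \cdot 32 = 72000$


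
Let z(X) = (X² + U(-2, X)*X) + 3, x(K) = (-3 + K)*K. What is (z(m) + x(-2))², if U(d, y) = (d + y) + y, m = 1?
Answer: 196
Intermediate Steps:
x(K) = K*(-3 + K)
U(d, y) = d + 2*y
z(X) = 3 + X² + X*(-2 + 2*X) (z(X) = (X² + (-2 + 2*X)*X) + 3 = (X² + X*(-2 + 2*X)) + 3 = 3 + X² + X*(-2 + 2*X))
(z(m) + x(-2))² = ((3 - 2*1 + 3*1²) - 2*(-3 - 2))² = ((3 - 2 + 3*1) - 2*(-5))² = ((3 - 2 + 3) + 10)² = (4 + 10)² = 14² = 196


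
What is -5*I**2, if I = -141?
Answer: -99405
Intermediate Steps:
-5*I**2 = -5*(-141)**2 = -5*19881 = -99405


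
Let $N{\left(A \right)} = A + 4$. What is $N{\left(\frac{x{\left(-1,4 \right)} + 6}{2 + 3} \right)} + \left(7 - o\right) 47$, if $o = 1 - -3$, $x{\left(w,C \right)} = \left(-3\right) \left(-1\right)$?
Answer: $\frac{734}{5} \approx 146.8$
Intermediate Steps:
$x{\left(w,C \right)} = 3$
$o = 4$ ($o = 1 + 3 = 4$)
$N{\left(A \right)} = 4 + A$
$N{\left(\frac{x{\left(-1,4 \right)} + 6}{2 + 3} \right)} + \left(7 - o\right) 47 = \left(4 + \frac{3 + 6}{2 + 3}\right) + \left(7 - 4\right) 47 = \left(4 + \frac{9}{5}\right) + \left(7 - 4\right) 47 = \left(4 + 9 \cdot \frac{1}{5}\right) + 3 \cdot 47 = \left(4 + \frac{9}{5}\right) + 141 = \frac{29}{5} + 141 = \frac{734}{5}$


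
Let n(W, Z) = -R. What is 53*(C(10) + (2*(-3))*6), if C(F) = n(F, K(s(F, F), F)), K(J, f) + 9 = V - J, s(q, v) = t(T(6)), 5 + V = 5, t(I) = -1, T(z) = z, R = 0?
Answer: -1908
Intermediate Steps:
V = 0 (V = -5 + 5 = 0)
s(q, v) = -1
K(J, f) = -9 - J (K(J, f) = -9 + (0 - J) = -9 - J)
n(W, Z) = 0 (n(W, Z) = -1*0 = 0)
C(F) = 0
53*(C(10) + (2*(-3))*6) = 53*(0 + (2*(-3))*6) = 53*(0 - 6*6) = 53*(0 - 36) = 53*(-36) = -1908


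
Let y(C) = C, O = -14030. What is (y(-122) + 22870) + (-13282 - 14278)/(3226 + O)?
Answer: 61449238/2701 ≈ 22751.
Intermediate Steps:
(y(-122) + 22870) + (-13282 - 14278)/(3226 + O) = (-122 + 22870) + (-13282 - 14278)/(3226 - 14030) = 22748 - 27560/(-10804) = 22748 - 27560*(-1/10804) = 22748 + 6890/2701 = 61449238/2701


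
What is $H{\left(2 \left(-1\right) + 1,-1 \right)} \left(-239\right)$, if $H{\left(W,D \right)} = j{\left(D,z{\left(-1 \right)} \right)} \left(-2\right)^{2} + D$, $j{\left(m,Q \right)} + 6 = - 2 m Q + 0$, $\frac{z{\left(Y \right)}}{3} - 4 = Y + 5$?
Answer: $-39913$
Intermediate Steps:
$z{\left(Y \right)} = 27 + 3 Y$ ($z{\left(Y \right)} = 12 + 3 \left(Y + 5\right) = 12 + 3 \left(5 + Y\right) = 12 + \left(15 + 3 Y\right) = 27 + 3 Y$)
$j{\left(m,Q \right)} = -6 - 2 Q m$ ($j{\left(m,Q \right)} = -6 + \left(- 2 m Q + 0\right) = -6 + \left(- 2 Q m + 0\right) = -6 - 2 Q m$)
$H{\left(W,D \right)} = -24 - 191 D$ ($H{\left(W,D \right)} = \left(-6 - 2 \left(27 + 3 \left(-1\right)\right) D\right) \left(-2\right)^{2} + D = \left(-6 - 2 \left(27 - 3\right) D\right) 4 + D = \left(-6 - 48 D\right) 4 + D = \left(-24 - 192 D\right) + D = -24 - 191 D$)
$H{\left(2 \left(-1\right) + 1,-1 \right)} \left(-239\right) = \left(-24 - -191\right) \left(-239\right) = \left(-24 + 191\right) \left(-239\right) = 167 \left(-239\right) = -39913$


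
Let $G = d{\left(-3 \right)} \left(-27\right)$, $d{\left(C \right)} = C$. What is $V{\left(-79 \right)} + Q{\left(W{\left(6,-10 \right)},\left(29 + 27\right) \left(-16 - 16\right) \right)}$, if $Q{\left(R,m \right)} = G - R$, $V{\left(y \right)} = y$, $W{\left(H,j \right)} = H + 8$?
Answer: $-12$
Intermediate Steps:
$W{\left(H,j \right)} = 8 + H$
$G = 81$ ($G = \left(-3\right) \left(-27\right) = 81$)
$Q{\left(R,m \right)} = 81 - R$
$V{\left(-79 \right)} + Q{\left(W{\left(6,-10 \right)},\left(29 + 27\right) \left(-16 - 16\right) \right)} = -79 + \left(81 - \left(8 + 6\right)\right) = -79 + \left(81 - 14\right) = -79 + 67 = -12$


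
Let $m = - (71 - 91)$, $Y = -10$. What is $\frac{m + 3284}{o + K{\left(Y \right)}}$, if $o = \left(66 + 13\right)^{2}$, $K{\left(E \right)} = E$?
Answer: $\frac{3304}{6231} \approx 0.53025$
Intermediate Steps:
$m = 20$ ($m = \left(-1\right) \left(-20\right) = 20$)
$o = 6241$ ($o = 79^{2} = 6241$)
$\frac{m + 3284}{o + K{\left(Y \right)}} = \frac{20 + 3284}{6241 - 10} = \frac{3304}{6231}$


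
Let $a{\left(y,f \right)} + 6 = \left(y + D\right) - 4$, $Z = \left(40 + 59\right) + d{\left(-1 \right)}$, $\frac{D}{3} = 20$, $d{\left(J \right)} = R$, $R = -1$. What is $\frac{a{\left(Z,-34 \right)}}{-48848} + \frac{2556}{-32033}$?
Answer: $- \frac{32399093}{391186996} \approx -0.082823$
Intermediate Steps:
$d{\left(J \right)} = -1$
$D = 60$ ($D = 3 \cdot 20 = 60$)
$Z = 98$ ($Z = \left(40 + 59\right) - 1 = 99 - 1 = 98$)
$a{\left(y,f \right)} = 50 + y$ ($a{\left(y,f \right)} = -6 + \left(\left(y + 60\right) - 4\right) = -6 + \left(\left(60 + y\right) - 4\right) = -6 + \left(56 + y\right) = 50 + y$)
$\frac{a{\left(Z,-34 \right)}}{-48848} + \frac{2556}{-32033} = \frac{50 + 98}{-48848} + \frac{2556}{-32033} = 148 \left(- \frac{1}{48848}\right) + 2556 \left(- \frac{1}{32033}\right) = - \frac{37}{12212} - \frac{2556}{32033} = - \frac{32399093}{391186996}$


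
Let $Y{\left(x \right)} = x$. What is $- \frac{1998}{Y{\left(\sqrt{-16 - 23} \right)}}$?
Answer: $\frac{666 i \sqrt{39}}{13} \approx 319.94 i$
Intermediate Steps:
$- \frac{1998}{Y{\left(\sqrt{-16 - 23} \right)}} = - \frac{1998}{\sqrt{-16 - 23}} = - \frac{1998}{\sqrt{-39}} = - \frac{1998}{i \sqrt{39}} = - 1998 \left(- \frac{i \sqrt{39}}{39}\right) = \frac{666 i \sqrt{39}}{13}$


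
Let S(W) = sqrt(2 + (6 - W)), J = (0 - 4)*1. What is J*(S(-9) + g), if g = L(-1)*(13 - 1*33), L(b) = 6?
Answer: 480 - 4*sqrt(17) ≈ 463.51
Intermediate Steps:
J = -4 (J = -4*1 = -4)
S(W) = sqrt(8 - W)
g = -120 (g = 6*(13 - 1*33) = 6*(13 - 33) = 6*(-20) = -120)
J*(S(-9) + g) = -4*(sqrt(8 - 1*(-9)) - 120) = -4*(sqrt(8 + 9) - 120) = -4*(sqrt(17) - 120) = -4*(-120 + sqrt(17)) = 480 - 4*sqrt(17)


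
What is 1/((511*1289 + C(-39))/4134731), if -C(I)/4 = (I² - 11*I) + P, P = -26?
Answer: 4134731/650983 ≈ 6.3515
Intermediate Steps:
C(I) = 104 - 4*I² + 44*I (C(I) = -4*((I² - 11*I) - 26) = -4*(-26 + I² - 11*I) = 104 - 4*I² + 44*I)
1/((511*1289 + C(-39))/4134731) = 1/((511*1289 + (104 - 4*(-39)² + 44*(-39)))/4134731) = 1/((658679 + (104 - 4*1521 - 1716))*(1/4134731)) = 1/((658679 + (104 - 6084 - 1716))*(1/4134731)) = 1/((658679 - 7696)*(1/4134731)) = 1/(650983*(1/4134731)) = 1/(650983/4134731) = 4134731/650983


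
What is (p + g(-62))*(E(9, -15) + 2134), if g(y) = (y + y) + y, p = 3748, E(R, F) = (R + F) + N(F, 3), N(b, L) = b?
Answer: 7526506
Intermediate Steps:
E(R, F) = R + 2*F (E(R, F) = (R + F) + F = (F + R) + F = R + 2*F)
g(y) = 3*y (g(y) = 2*y + y = 3*y)
(p + g(-62))*(E(9, -15) + 2134) = (3748 + 3*(-62))*((9 + 2*(-15)) + 2134) = (3748 - 186)*((9 - 30) + 2134) = 3562*(-21 + 2134) = 3562*2113 = 7526506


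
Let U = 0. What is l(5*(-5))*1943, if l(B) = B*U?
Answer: 0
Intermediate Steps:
l(B) = 0 (l(B) = B*0 = 0)
l(5*(-5))*1943 = 0*1943 = 0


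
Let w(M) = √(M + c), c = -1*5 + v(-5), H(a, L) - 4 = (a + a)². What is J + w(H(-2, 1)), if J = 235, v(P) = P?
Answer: 235 + √10 ≈ 238.16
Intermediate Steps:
H(a, L) = 4 + 4*a² (H(a, L) = 4 + (a + a)² = 4 + (2*a)² = 4 + 4*a²)
c = -10 (c = -1*5 - 5 = -5 - 5 = -10)
w(M) = √(-10 + M) (w(M) = √(M - 10) = √(-10 + M))
J + w(H(-2, 1)) = 235 + √(-10 + (4 + 4*(-2)²)) = 235 + √(-10 + (4 + 4*4)) = 235 + √(-10 + (4 + 16)) = 235 + √(-10 + 20) = 235 + √10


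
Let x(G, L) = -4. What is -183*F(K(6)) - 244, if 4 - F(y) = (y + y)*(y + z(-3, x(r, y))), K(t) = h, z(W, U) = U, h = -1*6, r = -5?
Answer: 20984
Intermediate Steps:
h = -6
K(t) = -6
F(y) = 4 - 2*y*(-4 + y) (F(y) = 4 - (y + y)*(y - 4) = 4 - 2*y*(-4 + y))
-183*F(K(6)) - 244 = -183*(4 - 2*(-6)² + 8*(-6)) - 244 = -183*(4 - 2*36 - 48) - 244 = -183*(4 - 72 - 48) - 244 = -183*(-116) - 244 = 21228 - 244 = 20984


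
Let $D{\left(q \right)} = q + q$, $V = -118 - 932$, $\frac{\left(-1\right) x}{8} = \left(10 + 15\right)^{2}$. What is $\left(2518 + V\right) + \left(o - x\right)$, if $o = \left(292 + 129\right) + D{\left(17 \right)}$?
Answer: $6923$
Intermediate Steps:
$x = -5000$ ($x = - 8 \left(10 + 15\right)^{2} = - 8 \cdot 25^{2} = \left(-8\right) 625 = -5000$)
$V = -1050$
$D{\left(q \right)} = 2 q$
$o = 455$ ($o = \left(292 + 129\right) + 2 \cdot 17 = 421 + 34 = 455$)
$\left(2518 + V\right) + \left(o - x\right) = \left(2518 - 1050\right) + \left(455 - -5000\right) = 1468 + \left(455 + 5000\right) = 1468 + 5455 = 6923$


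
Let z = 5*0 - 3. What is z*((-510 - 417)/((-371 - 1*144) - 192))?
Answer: -2781/707 ≈ -3.9335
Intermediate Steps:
z = -3 (z = 0 - 3 = -3)
z*((-510 - 417)/((-371 - 1*144) - 192)) = -3*(-510 - 417)/((-371 - 1*144) - 192) = -(-2781)/((-371 - 144) - 192) = -(-2781)/(-515 - 192) = -(-2781)/(-707) = -(-2781)*(-1)/707 = -3*927/707 = -2781/707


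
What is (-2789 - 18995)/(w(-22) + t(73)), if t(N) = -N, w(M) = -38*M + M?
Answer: -21784/741 ≈ -29.398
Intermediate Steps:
w(M) = -37*M
(-2789 - 18995)/(w(-22) + t(73)) = (-2789 - 18995)/(-37*(-22) - 1*73) = -21784/(814 - 73) = -21784/741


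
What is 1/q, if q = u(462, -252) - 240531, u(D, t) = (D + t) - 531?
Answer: -1/240852 ≈ -4.1519e-6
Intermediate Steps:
u(D, t) = -531 + D + t
q = -240852 (q = (-531 + 462 - 252) - 240531 = -321 - 240531 = -240852)
1/q = 1/(-240852) = -1/240852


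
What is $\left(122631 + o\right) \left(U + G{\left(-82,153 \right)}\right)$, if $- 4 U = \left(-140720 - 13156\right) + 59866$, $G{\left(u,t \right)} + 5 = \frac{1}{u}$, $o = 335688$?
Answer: $\frac{441543149643}{41} \approx 1.0769 \cdot 10^{10}$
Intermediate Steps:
$G{\left(u,t \right)} = -5 + \frac{1}{u}$
$U = \frac{47005}{2}$ ($U = - \frac{\left(-140720 - 13156\right) + 59866}{4} = - \frac{-153876 + 59866}{4} = \left(- \frac{1}{4}\right) \left(-94010\right) = \frac{47005}{2} \approx 23503.0$)
$\left(122631 + o\right) \left(U + G{\left(-82,153 \right)}\right) = \left(122631 + 335688\right) \left(\frac{47005}{2} - \left(5 - \frac{1}{-82}\right)\right) = 458319 \left(\frac{47005}{2} - \frac{411}{82}\right) = 458319 \cdot \frac{963397}{41} = \frac{441543149643}{41}$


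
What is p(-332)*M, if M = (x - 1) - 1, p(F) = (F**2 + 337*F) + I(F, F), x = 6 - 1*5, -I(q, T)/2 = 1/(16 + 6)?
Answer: 18261/11 ≈ 1660.1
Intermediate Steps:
I(q, T) = -1/11 (I(q, T) = -2/(16 + 6) = -2/22 = -2*1/22 = -1/11)
x = 1 (x = 6 - 5 = 1)
p(F) = -1/11 + F**2 + 337*F (p(F) = (F**2 + 337*F) - 1/11 = -1/11 + F**2 + 337*F)
M = -1 (M = (1 - 1) - 1 = 0 - 1 = -1)
p(-332)*M = (-1/11 + (-332)**2 + 337*(-332))*(-1) = (-1/11 + 110224 - 111884)*(-1) = -18261/11*(-1) = 18261/11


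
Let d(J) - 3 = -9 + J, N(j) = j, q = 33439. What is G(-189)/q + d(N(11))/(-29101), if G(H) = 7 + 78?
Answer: 135670/57241667 ≈ 0.0023701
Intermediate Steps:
G(H) = 85
d(J) = -6 + J (d(J) = 3 + (-9 + J) = -6 + J)
G(-189)/q + d(N(11))/(-29101) = 85/33439 + (-6 + 11)/(-29101) = 85*(1/33439) + 5*(-1/29101) = 5/1967 - 5/29101 = 135670/57241667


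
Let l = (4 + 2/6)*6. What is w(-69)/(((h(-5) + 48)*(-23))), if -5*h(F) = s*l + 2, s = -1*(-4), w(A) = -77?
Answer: 385/3082 ≈ 0.12492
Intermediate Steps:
l = 26 (l = (4 + 2*(⅙))*6 = (4 + ⅓)*6 = (13/3)*6 = 26)
s = 4
h(F) = -106/5 (h(F) = -(4*26 + 2)/5 = -(104 + 2)/5 = -⅕*106 = -106/5)
w(-69)/(((h(-5) + 48)*(-23))) = -77*(-1/(23*(-106/5 + 48))) = -77/((134/5)*(-23)) = -77/(-3082/5) = -77*(-5/3082) = 385/3082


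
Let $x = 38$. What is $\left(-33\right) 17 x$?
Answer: $-21318$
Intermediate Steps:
$\left(-33\right) 17 x = \left(-33\right) 17 \cdot 38 = \left(-561\right) 38 = -21318$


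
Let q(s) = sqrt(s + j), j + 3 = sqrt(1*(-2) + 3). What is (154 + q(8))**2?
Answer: (154 + sqrt(6))**2 ≈ 24476.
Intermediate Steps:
j = -2 (j = -3 + sqrt(1*(-2) + 3) = -3 + sqrt(-2 + 3) = -3 + sqrt(1) = -3 + 1 = -2)
q(s) = sqrt(-2 + s) (q(s) = sqrt(s - 2) = sqrt(-2 + s))
(154 + q(8))**2 = (154 + sqrt(-2 + 8))**2 = (154 + sqrt(6))**2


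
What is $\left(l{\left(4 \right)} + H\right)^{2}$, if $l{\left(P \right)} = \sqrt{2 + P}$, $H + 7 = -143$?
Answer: $\left(150 - \sqrt{6}\right)^{2} \approx 21771.0$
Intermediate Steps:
$H = -150$ ($H = -7 - 143 = -150$)
$\left(l{\left(4 \right)} + H\right)^{2} = \left(\sqrt{2 + 4} - 150\right)^{2} = \left(\sqrt{6} - 150\right)^{2} = \left(-150 + \sqrt{6}\right)^{2}$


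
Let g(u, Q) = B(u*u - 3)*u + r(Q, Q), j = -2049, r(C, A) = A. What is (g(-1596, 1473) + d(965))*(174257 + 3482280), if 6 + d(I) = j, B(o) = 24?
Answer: -142188097782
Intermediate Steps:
d(I) = -2055 (d(I) = -6 - 2049 = -2055)
g(u, Q) = Q + 24*u (g(u, Q) = 24*u + Q = Q + 24*u)
(g(-1596, 1473) + d(965))*(174257 + 3482280) = ((1473 + 24*(-1596)) - 2055)*(174257 + 3482280) = ((1473 - 38304) - 2055)*3656537 = (-36831 - 2055)*3656537 = -38886*3656537 = -142188097782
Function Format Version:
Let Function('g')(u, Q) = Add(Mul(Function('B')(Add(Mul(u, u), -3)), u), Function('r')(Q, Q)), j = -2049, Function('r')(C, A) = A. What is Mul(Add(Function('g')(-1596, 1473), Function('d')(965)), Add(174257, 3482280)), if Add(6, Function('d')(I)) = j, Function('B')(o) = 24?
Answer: -142188097782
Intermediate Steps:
Function('d')(I) = -2055 (Function('d')(I) = Add(-6, -2049) = -2055)
Function('g')(u, Q) = Add(Q, Mul(24, u)) (Function('g')(u, Q) = Add(Mul(24, u), Q) = Add(Q, Mul(24, u)))
Mul(Add(Function('g')(-1596, 1473), Function('d')(965)), Add(174257, 3482280)) = Mul(Add(Add(1473, Mul(24, -1596)), -2055), Add(174257, 3482280)) = Mul(Add(Add(1473, -38304), -2055), 3656537) = Mul(Add(-36831, -2055), 3656537) = Mul(-38886, 3656537) = -142188097782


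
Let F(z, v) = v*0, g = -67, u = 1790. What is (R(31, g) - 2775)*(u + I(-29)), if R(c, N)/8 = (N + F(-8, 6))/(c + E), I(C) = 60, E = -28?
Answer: -16392850/3 ≈ -5.4643e+6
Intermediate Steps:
F(z, v) = 0
R(c, N) = 8*N/(-28 + c) (R(c, N) = 8*((N + 0)/(c - 28)) = 8*(N/(-28 + c)) = 8*N/(-28 + c))
(R(31, g) - 2775)*(u + I(-29)) = (8*(-67)/(-28 + 31) - 2775)*(1790 + 60) = (8*(-67)/3 - 2775)*1850 = (8*(-67)*(1/3) - 2775)*1850 = (-536/3 - 2775)*1850 = -8861/3*1850 = -16392850/3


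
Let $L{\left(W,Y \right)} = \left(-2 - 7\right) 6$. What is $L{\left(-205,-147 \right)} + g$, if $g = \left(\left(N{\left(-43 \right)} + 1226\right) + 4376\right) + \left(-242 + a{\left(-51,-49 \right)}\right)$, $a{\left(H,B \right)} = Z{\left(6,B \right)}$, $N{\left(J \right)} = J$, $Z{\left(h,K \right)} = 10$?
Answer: $5273$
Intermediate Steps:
$a{\left(H,B \right)} = 10$
$L{\left(W,Y \right)} = -54$ ($L{\left(W,Y \right)} = \left(-9\right) 6 = -54$)
$g = 5327$ ($g = \left(\left(-43 + 1226\right) + 4376\right) + \left(-242 + 10\right) = \left(1183 + 4376\right) - 232 = 5559 - 232 = 5327$)
$L{\left(-205,-147 \right)} + g = -54 + 5327 = 5273$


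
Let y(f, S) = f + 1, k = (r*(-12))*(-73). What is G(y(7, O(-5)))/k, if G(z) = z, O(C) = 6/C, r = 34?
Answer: 1/3723 ≈ 0.00026860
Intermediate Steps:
k = 29784 (k = (34*(-12))*(-73) = -408*(-73) = 29784)
y(f, S) = 1 + f
G(y(7, O(-5)))/k = (1 + 7)/29784 = 8*(1/29784) = 1/3723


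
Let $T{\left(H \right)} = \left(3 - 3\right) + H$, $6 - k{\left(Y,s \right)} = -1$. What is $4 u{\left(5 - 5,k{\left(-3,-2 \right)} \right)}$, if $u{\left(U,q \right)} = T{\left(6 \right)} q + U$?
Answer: $168$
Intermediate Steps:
$k{\left(Y,s \right)} = 7$ ($k{\left(Y,s \right)} = 6 - -1 = 6 + 1 = 7$)
$T{\left(H \right)} = H$ ($T{\left(H \right)} = 0 + H = H$)
$u{\left(U,q \right)} = U + 6 q$ ($u{\left(U,q \right)} = 6 q + U = U + 6 q$)
$4 u{\left(5 - 5,k{\left(-3,-2 \right)} \right)} = 4 \left(\left(5 - 5\right) + 6 \cdot 7\right) = 4 \left(0 + 42\right) = 4 \cdot 42 = 168$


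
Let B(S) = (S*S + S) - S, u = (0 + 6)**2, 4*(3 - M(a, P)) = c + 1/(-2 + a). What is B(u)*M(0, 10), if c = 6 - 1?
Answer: 2430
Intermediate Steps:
c = 5
M(a, P) = 7/4 - 1/(4*(-2 + a)) (M(a, P) = 3 - (5 + 1/(-2 + a))/4 = 3 + (-5/4 - 1/(4*(-2 + a))) = 7/4 - 1/(4*(-2 + a)))
u = 36 (u = 6**2 = 36)
B(S) = S**2 (B(S) = (S**2 + S) - S = (S + S**2) - S = S**2)
B(u)*M(0, 10) = 36**2*((-15 + 7*0)/(4*(-2 + 0))) = 1296*((1/4)*(-15 + 0)/(-2)) = 1296*((1/4)*(-1/2)*(-15)) = 1296*(15/8) = 2430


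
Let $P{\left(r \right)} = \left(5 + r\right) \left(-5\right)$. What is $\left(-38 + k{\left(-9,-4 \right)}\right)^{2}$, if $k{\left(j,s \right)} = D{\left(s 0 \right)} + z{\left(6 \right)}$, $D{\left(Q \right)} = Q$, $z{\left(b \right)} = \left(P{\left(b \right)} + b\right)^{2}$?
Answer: $5583769$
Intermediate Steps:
$P{\left(r \right)} = -25 - 5 r$
$z{\left(b \right)} = \left(-25 - 4 b\right)^{2}$ ($z{\left(b \right)} = \left(\left(-25 - 5 b\right) + b\right)^{2} = \left(-25 - 4 b\right)^{2}$)
$k{\left(j,s \right)} = 2401$ ($k{\left(j,s \right)} = s 0 + \left(25 + 4 \cdot 6\right)^{2} = 0 + \left(25 + 24\right)^{2} = 0 + 49^{2} = 0 + 2401 = 2401$)
$\left(-38 + k{\left(-9,-4 \right)}\right)^{2} = \left(-38 + 2401\right)^{2} = 2363^{2} = 5583769$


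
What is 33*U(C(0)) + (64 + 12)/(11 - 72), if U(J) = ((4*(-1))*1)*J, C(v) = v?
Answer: -76/61 ≈ -1.2459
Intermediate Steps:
U(J) = -4*J (U(J) = (-4*1)*J = -4*J)
33*U(C(0)) + (64 + 12)/(11 - 72) = 33*(-4*0) + (64 + 12)/(11 - 72) = 33*0 + 76/(-61) = 0 + 76*(-1/61) = 0 - 76/61 = -76/61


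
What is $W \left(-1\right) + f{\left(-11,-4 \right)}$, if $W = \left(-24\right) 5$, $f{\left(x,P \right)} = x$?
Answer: $109$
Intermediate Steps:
$W = -120$
$W \left(-1\right) + f{\left(-11,-4 \right)} = \left(-120\right) \left(-1\right) - 11 = 120 - 11 = 109$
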